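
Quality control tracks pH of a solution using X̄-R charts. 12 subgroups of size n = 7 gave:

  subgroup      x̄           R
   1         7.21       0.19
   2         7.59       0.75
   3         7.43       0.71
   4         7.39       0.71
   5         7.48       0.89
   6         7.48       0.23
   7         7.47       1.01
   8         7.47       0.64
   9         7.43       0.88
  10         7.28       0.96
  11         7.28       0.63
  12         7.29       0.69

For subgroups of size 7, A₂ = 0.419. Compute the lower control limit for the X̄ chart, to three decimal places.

7.111

X̄̄ = (7.21 + 7.59 + 7.43 + 7.39 + 7.48 + 7.48 + 7.47 + 7.47 + 7.43 + 7.28 + 7.28 + 7.29) / 12 = 88.8000 / 12 = 7.4000
R̄ = (0.19 + 0.75 + 0.71 + 0.71 + 0.89 + 0.23 + 1.01 + 0.64 + 0.88 + 0.96 + 0.63 + 0.69) / 12 = 8.2900 / 12 = 0.6908
LCL = X̄̄ − A₂·R̄ = 7.4000 − 0.419 × 0.6908 = 7.1105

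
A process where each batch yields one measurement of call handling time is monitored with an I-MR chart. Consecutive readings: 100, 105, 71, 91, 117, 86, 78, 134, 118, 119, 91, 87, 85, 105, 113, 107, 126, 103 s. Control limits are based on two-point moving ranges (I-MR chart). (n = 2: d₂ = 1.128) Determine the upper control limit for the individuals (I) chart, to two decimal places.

150.03

X̄ = (100 + 105 + 71 + 91 + 117 + 86 + 78 + 134 + 118 + 119 + 91 + 87 + 85 + 105 + 113 + 107 + 126 + 103) / 18 = 102.0000
Moving ranges: 5, 34, 20, 26, 31, 8, 56, 16, 1, 28, 4, 2, 20, 8, 6, 19, 23; M̄R̄ = 307.0000 / 17 = 18.0588
UCL = X̄ + 3·M̄R̄/d₂ = 102.0000 + 3 × 18.0588 / 1.128 = 150.0288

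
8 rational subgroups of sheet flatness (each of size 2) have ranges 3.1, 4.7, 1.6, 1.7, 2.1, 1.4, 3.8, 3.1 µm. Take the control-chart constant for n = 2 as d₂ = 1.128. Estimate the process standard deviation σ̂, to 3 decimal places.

R̄ = (3.1 + 4.7 + 1.6 + 1.7 + 2.1 + 1.4 + 3.8 + 3.1) / 8 = 2.6875
σ̂ = R̄ / d₂ = 2.6875 / 1.128 = 2.3825

2.383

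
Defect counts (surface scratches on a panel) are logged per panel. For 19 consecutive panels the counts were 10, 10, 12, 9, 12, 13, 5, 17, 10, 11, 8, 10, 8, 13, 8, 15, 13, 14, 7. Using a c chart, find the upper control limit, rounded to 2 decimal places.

20.64

c̄ = (10 + 10 + 12 + 9 + 12 + 13 + 5 + 17 + 10 + 11 + 8 + 10 + 8 + 13 + 8 + 15 + 13 + 14 + 7) / 19 = 205 / 19 = 10.7895
UCL = c̄ + 3√c̄ = 10.7895 + 3 × √10.7895 = 10.7895 + 3 × 3.2847 = 20.6437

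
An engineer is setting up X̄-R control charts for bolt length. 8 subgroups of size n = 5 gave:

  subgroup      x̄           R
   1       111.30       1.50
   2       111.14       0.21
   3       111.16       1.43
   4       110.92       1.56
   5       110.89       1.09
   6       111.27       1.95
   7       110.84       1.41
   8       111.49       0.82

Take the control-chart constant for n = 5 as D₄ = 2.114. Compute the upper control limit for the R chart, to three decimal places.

2.635

R̄ = (1.50 + 0.21 + 1.43 + 1.56 + 1.09 + 1.95 + 1.41 + 0.82) / 8 = 9.9700 / 8 = 1.2463
UCL_R = D₄·R̄ = 2.114 × 1.2463 = 2.6346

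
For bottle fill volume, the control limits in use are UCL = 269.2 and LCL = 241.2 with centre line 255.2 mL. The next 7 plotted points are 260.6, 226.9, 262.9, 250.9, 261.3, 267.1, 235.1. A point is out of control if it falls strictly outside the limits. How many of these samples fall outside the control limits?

2

Compare each point to [241.2, 269.2]: sample 2 = 226.9 < LCL; sample 7 = 235.1 < LCL.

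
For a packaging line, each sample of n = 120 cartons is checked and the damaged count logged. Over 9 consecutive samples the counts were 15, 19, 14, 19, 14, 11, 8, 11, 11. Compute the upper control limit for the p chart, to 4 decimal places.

0.1997

p̄ = Σdᵢ / (k·n) = 122 / (9 × 120) = 0.11296
UCL = p̄ + 3·√(p̄(1−p̄)/n) = 0.11296 + 3 × √(0.11296×0.88704/120) = 0.11296 + 3 × 0.02890 = 0.19965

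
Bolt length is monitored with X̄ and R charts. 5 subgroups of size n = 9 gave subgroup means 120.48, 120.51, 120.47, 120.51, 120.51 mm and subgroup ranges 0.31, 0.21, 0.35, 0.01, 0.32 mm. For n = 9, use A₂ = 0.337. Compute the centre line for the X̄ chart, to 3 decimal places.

X̄̄ = (120.48 + 120.51 + 120.47 + 120.51 + 120.51) / 5 = 602.4800 / 5 = 120.4960
CL = X̄̄ = 120.4960

120.496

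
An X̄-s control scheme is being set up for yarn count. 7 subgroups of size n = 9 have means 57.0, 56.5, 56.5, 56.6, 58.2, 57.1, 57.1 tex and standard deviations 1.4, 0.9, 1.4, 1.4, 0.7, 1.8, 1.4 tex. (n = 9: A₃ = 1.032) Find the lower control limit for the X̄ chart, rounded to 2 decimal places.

X̄̄ = (57.0 + 56.5 + 56.5 + 56.6 + 58.2 + 57.1 + 57.1) / 7 = 57.0000
s̄ = (1.4 + 0.9 + 1.4 + 1.4 + 0.7 + 1.8 + 1.4) / 7 = 1.2857
LCL = X̄̄ − A₃·s̄ = 57.0000 − 1.032 × 1.2857 = 55.6731

55.67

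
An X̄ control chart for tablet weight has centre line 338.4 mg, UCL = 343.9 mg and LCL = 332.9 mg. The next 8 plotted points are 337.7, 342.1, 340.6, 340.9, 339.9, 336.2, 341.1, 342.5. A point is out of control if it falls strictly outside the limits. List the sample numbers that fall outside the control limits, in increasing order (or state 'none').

none

All 8 points lie within [332.9, 343.9].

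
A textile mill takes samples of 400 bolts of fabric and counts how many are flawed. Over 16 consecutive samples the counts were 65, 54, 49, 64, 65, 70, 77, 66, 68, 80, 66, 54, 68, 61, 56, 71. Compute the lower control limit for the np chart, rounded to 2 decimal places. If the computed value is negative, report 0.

42.54

p̄ = Σdᵢ / (k·n) = 1034 / (16 × 400) = 0.16156
LCL = np̄ − 3·√(np̄(1−p̄)) = 64.6250 − 3 × 7.3610 = 42.5421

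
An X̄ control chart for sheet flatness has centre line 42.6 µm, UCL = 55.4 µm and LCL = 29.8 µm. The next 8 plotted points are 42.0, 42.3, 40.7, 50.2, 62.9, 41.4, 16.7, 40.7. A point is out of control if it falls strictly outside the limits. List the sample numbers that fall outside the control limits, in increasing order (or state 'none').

Compare each point to [29.8, 55.4]: sample 5 = 62.9 > UCL; sample 7 = 16.7 < LCL.

5, 7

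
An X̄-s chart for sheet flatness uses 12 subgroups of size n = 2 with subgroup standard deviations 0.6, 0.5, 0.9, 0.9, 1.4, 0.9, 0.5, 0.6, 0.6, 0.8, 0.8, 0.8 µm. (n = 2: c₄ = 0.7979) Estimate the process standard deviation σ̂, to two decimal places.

0.97

s̄ = (0.6 + 0.5 + 0.9 + 0.9 + 1.4 + 0.9 + 0.5 + 0.6 + 0.6 + 0.8 + 0.8 + 0.8) / 12 = 0.7750
σ̂ = s̄ / c₄ = 0.7750 / 0.7979 = 0.9713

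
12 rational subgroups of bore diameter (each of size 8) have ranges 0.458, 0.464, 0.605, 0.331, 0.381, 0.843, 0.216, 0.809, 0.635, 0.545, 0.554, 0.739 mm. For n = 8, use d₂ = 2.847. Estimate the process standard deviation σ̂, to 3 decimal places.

0.193

R̄ = (0.458 + 0.464 + 0.605 + 0.331 + 0.381 + 0.843 + 0.216 + 0.809 + 0.635 + 0.545 + 0.554 + 0.739) / 12 = 0.5483
σ̂ = R̄ / d₂ = 0.5483 / 2.847 = 0.1926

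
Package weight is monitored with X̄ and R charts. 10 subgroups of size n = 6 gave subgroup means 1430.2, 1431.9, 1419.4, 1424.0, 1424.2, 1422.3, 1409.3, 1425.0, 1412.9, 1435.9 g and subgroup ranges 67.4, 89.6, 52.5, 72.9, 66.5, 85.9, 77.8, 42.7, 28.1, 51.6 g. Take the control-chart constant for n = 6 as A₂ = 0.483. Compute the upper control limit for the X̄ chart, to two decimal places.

X̄̄ = (1430.2 + 1431.9 + 1419.4 + 1424.0 + 1424.2 + 1422.3 + 1409.3 + 1425.0 + 1412.9 + 1435.9) / 10 = 14235.1000 / 10 = 1423.5100
R̄ = (67.4 + 89.6 + 52.5 + 72.9 + 66.5 + 85.9 + 77.8 + 42.7 + 28.1 + 51.6) / 10 = 635.0000 / 10 = 63.5000
UCL = X̄̄ + A₂·R̄ = 1423.5100 + 0.483 × 63.5000 = 1454.1805

1454.18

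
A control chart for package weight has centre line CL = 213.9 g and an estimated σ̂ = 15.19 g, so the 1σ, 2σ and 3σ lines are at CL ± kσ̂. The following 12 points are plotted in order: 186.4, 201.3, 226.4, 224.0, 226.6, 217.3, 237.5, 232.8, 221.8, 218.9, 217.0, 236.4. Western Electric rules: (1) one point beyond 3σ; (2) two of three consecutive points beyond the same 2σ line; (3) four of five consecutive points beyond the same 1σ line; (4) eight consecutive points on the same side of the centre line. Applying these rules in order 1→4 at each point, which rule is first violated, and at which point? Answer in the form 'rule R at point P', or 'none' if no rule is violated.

rule 4 at point 10

Zone of each point (C = within 1σ̂, B = 1σ̂–2σ̂, A = 2σ̂–3σ̂, * = beyond 3σ̂; sign = side of CL): 1:-B, 2:-C, 3:+C, 4:+C, 5:+C, 6:+C, 7:+B, 8:+B, 9:+C, 10:+C, 11:+C, 12:+B
Rule 4 (eight consecutive points on the same side of the centre line) is satisfied at point 10.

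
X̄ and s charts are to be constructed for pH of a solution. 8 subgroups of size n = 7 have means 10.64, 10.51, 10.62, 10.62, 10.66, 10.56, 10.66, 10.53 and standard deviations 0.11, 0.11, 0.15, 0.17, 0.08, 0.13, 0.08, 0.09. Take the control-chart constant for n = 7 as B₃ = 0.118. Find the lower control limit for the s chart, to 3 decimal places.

s̄ = (0.11 + 0.11 + 0.15 + 0.17 + 0.08 + 0.13 + 0.08 + 0.09) / 8 = 0.1150
LCL_s = B₃·s̄ = 0.118 × 0.1150 = 0.0136

0.014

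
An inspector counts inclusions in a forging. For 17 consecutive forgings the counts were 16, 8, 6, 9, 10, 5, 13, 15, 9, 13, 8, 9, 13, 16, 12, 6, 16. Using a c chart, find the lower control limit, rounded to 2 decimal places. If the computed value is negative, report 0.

0.95

c̄ = (16 + 8 + 6 + 9 + 10 + 5 + 13 + 15 + 9 + 13 + 8 + 9 + 13 + 16 + 12 + 6 + 16) / 17 = 184 / 17 = 10.8235
LCL = c̄ − 3√c̄ = 10.8235 − 3 × 3.2899 = 0.9538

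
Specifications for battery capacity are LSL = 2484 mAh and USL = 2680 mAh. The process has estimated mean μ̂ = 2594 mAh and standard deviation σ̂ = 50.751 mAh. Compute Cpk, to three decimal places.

0.565

Cpu = (USL − μ̂) / (3σ̂) = (2680 − 2594) / (3 × 50.751) = 0.5648; Cpl = (μ̂ − LSL) / (3σ̂) = (2594 − 2484) / (3 × 50.751) = 0.7225; Cpk = min(Cpu, Cpl) = 0.5648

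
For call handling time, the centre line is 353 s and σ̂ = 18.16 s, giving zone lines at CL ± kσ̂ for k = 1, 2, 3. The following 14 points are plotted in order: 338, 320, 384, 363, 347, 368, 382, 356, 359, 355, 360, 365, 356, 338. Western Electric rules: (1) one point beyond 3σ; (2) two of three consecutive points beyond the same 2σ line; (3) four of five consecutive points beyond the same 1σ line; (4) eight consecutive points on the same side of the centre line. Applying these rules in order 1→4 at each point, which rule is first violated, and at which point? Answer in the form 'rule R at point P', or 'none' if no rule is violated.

Zone of each point (C = within 1σ̂, B = 1σ̂–2σ̂, A = 2σ̂–3σ̂, * = beyond 3σ̂; sign = side of CL): 1:-C, 2:-B, 3:+B, 4:+C, 5:-C, 6:+C, 7:+B, 8:+C, 9:+C, 10:+C, 11:+C, 12:+C, 13:+C, 14:-C
Rule 4 (eight consecutive points on the same side of the centre line) is satisfied at point 13.

rule 4 at point 13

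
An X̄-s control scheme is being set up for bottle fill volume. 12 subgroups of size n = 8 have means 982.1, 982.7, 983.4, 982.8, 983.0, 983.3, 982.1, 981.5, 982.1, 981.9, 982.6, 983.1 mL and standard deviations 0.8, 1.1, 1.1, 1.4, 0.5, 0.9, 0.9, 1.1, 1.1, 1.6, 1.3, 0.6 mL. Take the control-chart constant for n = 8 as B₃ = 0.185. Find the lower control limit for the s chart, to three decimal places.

0.191

s̄ = (0.8 + 1.1 + 1.1 + 1.4 + 0.5 + 0.9 + 0.9 + 1.1 + 1.1 + 1.6 + 1.3 + 0.6) / 12 = 1.0333
LCL_s = B₃·s̄ = 0.185 × 1.0333 = 0.1912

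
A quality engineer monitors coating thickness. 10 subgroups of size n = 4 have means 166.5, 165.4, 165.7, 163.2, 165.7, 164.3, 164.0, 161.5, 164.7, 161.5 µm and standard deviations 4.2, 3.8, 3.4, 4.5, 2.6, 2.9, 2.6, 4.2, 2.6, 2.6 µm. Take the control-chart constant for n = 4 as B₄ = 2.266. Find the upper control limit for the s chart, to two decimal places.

7.57

s̄ = (4.2 + 3.8 + 3.4 + 4.5 + 2.6 + 2.9 + 2.6 + 4.2 + 2.6 + 2.6) / 10 = 3.3400
UCL_s = B₄·s̄ = 2.266 × 3.3400 = 7.5684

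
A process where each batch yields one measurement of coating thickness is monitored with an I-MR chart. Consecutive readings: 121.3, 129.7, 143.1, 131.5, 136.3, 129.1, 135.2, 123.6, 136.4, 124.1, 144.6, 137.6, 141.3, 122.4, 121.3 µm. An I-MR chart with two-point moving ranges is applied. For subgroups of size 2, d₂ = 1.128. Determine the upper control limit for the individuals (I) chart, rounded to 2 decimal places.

X̄ = (121.3 + 129.7 + 143.1 + 131.5 + 136.3 + 129.1 + 135.2 + 123.6 + 136.4 + 124.1 + 144.6 + 137.6 + 141.3 + 122.4 + 121.3) / 15 = 131.8333
Moving ranges: 8.4, 13.4, 11.6, 4.8, 7.2, 6.1, 11.6, 12.8, 12.3, 20.5, 7.0, 3.7, 18.9, 1.1; M̄R̄ = 139.4000 / 14 = 9.9571
UCL = X̄ + 3·M̄R̄/d₂ = 131.8333 + 3 × 9.9571 / 1.128 = 158.3151

158.32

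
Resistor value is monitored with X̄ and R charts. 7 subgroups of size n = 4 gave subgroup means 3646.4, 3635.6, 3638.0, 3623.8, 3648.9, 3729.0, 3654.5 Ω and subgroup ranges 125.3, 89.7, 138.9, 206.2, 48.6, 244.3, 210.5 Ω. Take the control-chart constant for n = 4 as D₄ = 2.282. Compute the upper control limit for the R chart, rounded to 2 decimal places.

346.70

R̄ = (125.3 + 89.7 + 138.9 + 206.2 + 48.6 + 244.3 + 210.5) / 7 = 1063.5000 / 7 = 151.9286
UCL_R = D₄·R̄ = 2.282 × 151.9286 = 346.7010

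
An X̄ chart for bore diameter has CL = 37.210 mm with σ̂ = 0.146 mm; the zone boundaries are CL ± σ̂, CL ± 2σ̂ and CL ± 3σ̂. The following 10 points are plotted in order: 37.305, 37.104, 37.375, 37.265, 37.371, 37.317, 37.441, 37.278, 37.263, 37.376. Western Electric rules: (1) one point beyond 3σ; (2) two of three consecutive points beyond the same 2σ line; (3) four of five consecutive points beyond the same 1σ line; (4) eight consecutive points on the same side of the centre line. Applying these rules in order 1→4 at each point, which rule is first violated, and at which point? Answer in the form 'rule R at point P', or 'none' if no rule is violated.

rule 4 at point 10

Zone of each point (C = within 1σ̂, B = 1σ̂–2σ̂, A = 2σ̂–3σ̂, * = beyond 3σ̂; sign = side of CL): 1:+C, 2:-C, 3:+B, 4:+C, 5:+B, 6:+C, 7:+B, 8:+C, 9:+C, 10:+B
Rule 4 (eight consecutive points on the same side of the centre line) is satisfied at point 10.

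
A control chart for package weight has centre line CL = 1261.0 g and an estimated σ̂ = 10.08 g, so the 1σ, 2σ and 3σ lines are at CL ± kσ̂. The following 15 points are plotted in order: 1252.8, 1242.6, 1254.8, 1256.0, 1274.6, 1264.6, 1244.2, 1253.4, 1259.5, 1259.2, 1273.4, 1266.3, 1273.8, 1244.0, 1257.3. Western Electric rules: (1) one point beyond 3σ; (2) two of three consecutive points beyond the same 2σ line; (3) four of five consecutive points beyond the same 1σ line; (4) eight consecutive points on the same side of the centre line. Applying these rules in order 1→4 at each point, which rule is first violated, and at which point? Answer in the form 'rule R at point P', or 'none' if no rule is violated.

none

Zone of each point (C = within 1σ̂, B = 1σ̂–2σ̂, A = 2σ̂–3σ̂, * = beyond 3σ̂; sign = side of CL): 1:-C, 2:-B, 3:-C, 4:-C, 5:+B, 6:+C, 7:-B, 8:-C, 9:-C, 10:-C, 11:+B, 12:+C, 13:+B, 14:-B, 15:-C
No rule fires across all 15 points.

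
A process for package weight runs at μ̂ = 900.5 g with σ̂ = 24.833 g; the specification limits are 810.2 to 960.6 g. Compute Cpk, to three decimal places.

0.807

Cpu = (USL − μ̂) / (3σ̂) = (960.6 − 900.5) / (3 × 24.833) = 0.8067; Cpl = (μ̂ − LSL) / (3σ̂) = (900.5 − 810.2) / (3 × 24.833) = 1.2121; Cpk = min(Cpu, Cpl) = 0.8067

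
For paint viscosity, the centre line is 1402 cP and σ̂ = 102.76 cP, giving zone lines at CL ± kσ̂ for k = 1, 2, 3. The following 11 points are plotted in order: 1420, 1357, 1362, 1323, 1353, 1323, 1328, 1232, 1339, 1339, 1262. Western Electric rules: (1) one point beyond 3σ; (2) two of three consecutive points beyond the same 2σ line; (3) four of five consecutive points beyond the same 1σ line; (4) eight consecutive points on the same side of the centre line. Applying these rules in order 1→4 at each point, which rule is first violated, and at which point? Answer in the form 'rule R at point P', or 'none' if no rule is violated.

rule 4 at point 9

Zone of each point (C = within 1σ̂, B = 1σ̂–2σ̂, A = 2σ̂–3σ̂, * = beyond 3σ̂; sign = side of CL): 1:+C, 2:-C, 3:-C, 4:-C, 5:-C, 6:-C, 7:-C, 8:-B, 9:-C, 10:-C, 11:-B
Rule 4 (eight consecutive points on the same side of the centre line) is satisfied at point 9.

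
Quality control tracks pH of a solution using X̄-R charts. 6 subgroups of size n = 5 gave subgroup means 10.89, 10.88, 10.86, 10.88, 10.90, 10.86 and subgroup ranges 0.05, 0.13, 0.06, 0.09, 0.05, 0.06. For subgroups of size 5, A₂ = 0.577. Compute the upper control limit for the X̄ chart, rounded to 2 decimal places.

10.92

X̄̄ = (10.89 + 10.88 + 10.86 + 10.88 + 10.90 + 10.86) / 6 = 65.2700 / 6 = 10.8783
R̄ = (0.05 + 0.13 + 0.06 + 0.09 + 0.05 + 0.06) / 6 = 0.4400 / 6 = 0.0733
UCL = X̄̄ + A₂·R̄ = 10.8783 + 0.577 × 0.0733 = 10.9206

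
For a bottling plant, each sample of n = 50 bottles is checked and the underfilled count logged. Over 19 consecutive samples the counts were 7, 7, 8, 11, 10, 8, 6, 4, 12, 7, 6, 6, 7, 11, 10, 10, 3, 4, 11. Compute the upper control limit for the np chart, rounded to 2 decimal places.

p̄ = Σdᵢ / (k·n) = 148 / (19 × 50) = 0.15579
UCL = np̄ + 3·√(np̄(1−p̄)) = 7.7895 + 3 × √(7.7895×0.84421) = 7.7895 + 3 × 2.5644 = 15.4826

15.48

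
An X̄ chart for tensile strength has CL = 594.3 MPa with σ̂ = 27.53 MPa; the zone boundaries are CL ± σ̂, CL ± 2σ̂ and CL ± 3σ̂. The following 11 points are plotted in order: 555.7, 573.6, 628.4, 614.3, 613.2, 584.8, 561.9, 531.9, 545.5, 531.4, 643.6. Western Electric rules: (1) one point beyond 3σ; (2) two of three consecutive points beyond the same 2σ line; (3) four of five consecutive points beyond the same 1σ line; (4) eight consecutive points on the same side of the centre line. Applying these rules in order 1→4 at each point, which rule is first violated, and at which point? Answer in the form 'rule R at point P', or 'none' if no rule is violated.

Zone of each point (C = within 1σ̂, B = 1σ̂–2σ̂, A = 2σ̂–3σ̂, * = beyond 3σ̂; sign = side of CL): 1:-B, 2:-C, 3:+B, 4:+C, 5:+C, 6:-C, 7:-B, 8:-A, 9:-B, 10:-A, 11:+B
Rule 2 (two of three consecutive points beyond the same 2σ limit) is satisfied at point 10.

rule 2 at point 10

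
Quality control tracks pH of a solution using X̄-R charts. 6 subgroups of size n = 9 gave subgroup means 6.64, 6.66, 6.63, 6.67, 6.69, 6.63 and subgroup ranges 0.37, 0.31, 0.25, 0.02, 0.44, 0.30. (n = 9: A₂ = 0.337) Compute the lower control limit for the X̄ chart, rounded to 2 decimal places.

6.56

X̄̄ = (6.64 + 6.66 + 6.63 + 6.67 + 6.69 + 6.63) / 6 = 39.9200 / 6 = 6.6533
R̄ = (0.37 + 0.31 + 0.25 + 0.02 + 0.44 + 0.30) / 6 = 1.6900 / 6 = 0.2817
LCL = X̄̄ − A₂·R̄ = 6.6533 − 0.337 × 0.2817 = 6.5584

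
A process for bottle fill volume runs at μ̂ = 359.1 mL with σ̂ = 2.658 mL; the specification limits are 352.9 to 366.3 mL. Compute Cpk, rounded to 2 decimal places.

Cpu = (USL − μ̂) / (3σ̂) = (366.3 − 359.1) / (3 × 2.658) = 0.9029; Cpl = (μ̂ − LSL) / (3σ̂) = (359.1 − 352.9) / (3 × 2.658) = 0.7775; Cpk = min(Cpu, Cpl) = 0.7775

0.78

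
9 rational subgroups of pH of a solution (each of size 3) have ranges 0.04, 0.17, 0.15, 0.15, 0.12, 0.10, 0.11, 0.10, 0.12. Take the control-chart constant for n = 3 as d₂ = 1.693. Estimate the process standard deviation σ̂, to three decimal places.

0.070

R̄ = (0.04 + 0.17 + 0.15 + 0.15 + 0.12 + 0.10 + 0.11 + 0.10 + 0.12) / 9 = 0.1178
σ̂ = R̄ / d₂ = 0.1178 / 1.693 = 0.0696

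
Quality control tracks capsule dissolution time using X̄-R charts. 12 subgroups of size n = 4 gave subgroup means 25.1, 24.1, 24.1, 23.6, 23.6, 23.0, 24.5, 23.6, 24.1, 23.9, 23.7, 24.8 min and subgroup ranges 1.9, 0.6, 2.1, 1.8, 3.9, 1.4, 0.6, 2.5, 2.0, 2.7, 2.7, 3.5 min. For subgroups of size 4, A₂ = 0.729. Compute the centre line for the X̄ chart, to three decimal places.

X̄̄ = (25.1 + 24.1 + 24.1 + 23.6 + 23.6 + 23.0 + 24.5 + 23.6 + 24.1 + 23.9 + 23.7 + 24.8) / 12 = 288.1000 / 12 = 24.0083
CL = X̄̄ = 24.0083

24.008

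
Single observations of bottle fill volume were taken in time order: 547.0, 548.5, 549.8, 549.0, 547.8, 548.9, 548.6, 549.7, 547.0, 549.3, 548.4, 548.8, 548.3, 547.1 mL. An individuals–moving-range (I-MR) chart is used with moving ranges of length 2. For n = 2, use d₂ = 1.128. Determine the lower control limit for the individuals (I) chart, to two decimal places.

X̄ = (547.0 + 548.5 + 549.8 + 549.0 + 547.8 + 548.9 + 548.6 + 549.7 + 547.0 + 549.3 + 548.4 + 548.8 + 548.3 + 547.1) / 14 = 548.4429
Moving ranges: 1.5, 1.3, 0.8, 1.2, 1.1, 0.3, 1.1, 2.7, 2.3, 0.9, 0.4, 0.5, 1.2; M̄R̄ = 15.3000 / 13 = 1.1769
LCL = X̄ − 3·M̄R̄/d₂ = 548.4429 − 3 × 1.1769 / 1.128 = 545.3127

545.31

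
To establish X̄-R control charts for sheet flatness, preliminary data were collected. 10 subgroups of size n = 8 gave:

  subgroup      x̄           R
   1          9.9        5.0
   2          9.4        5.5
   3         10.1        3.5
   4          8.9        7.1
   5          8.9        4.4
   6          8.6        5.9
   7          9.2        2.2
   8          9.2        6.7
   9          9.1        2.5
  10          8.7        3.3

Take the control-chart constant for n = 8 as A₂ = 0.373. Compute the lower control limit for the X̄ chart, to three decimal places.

X̄̄ = (9.9 + 9.4 + 10.1 + 8.9 + 8.9 + 8.6 + 9.2 + 9.2 + 9.1 + 8.7) / 10 = 92.0000 / 10 = 9.2000
R̄ = (5.0 + 5.5 + 3.5 + 7.1 + 4.4 + 5.9 + 2.2 + 6.7 + 2.5 + 3.3) / 10 = 46.1000 / 10 = 4.6100
LCL = X̄̄ − A₂·R̄ = 9.2000 − 0.373 × 4.6100 = 7.4805

7.480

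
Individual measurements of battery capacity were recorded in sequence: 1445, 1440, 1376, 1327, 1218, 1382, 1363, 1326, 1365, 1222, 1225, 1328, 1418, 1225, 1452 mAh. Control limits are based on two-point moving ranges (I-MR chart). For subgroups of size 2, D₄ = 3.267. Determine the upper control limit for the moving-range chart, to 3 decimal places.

Moving ranges: 5, 64, 49, 109, 164, 19, 37, 39, 143, 3, 103, 90, 193, 227; M̄R̄ = 1245.0000 / 14 = 88.9286
UCL_MR = D₄·M̄R̄ = 3.267 × 88.9286 = 290.5296

290.530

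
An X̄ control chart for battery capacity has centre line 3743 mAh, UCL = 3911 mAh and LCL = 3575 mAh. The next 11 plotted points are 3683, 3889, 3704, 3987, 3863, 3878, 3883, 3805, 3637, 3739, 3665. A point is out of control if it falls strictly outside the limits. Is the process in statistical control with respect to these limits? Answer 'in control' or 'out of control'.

Compare each point to [3575, 3911]: sample 4 = 3987 > UCL.

out of control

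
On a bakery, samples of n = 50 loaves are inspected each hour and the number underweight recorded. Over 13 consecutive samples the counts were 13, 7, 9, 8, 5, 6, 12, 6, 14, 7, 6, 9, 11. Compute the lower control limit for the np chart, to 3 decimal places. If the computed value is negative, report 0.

0.653

p̄ = Σdᵢ / (k·n) = 113 / (13 × 50) = 0.17385
LCL = np̄ − 3·√(np̄(1−p̄)) = 8.6923 − 3 × 2.6798 = 0.6530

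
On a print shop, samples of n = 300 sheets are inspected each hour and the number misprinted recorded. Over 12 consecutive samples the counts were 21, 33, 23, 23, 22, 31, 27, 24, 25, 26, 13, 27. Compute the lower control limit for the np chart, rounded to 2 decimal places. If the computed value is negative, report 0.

10.33

p̄ = Σdᵢ / (k·n) = 295 / (12 × 300) = 0.08194
LCL = np̄ − 3·√(np̄(1−p̄)) = 24.5833 − 3 × 4.7507 = 10.3313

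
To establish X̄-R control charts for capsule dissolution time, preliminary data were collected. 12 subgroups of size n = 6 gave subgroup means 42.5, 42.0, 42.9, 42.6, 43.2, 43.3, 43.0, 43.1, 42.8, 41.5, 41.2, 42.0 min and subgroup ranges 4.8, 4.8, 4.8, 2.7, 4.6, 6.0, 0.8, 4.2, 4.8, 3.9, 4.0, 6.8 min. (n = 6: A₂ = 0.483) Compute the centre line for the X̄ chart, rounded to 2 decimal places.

42.51

X̄̄ = (42.5 + 42.0 + 42.9 + 42.6 + 43.2 + 43.3 + 43.0 + 43.1 + 42.8 + 41.5 + 41.2 + 42.0) / 12 = 510.1000 / 12 = 42.5083
CL = X̄̄ = 42.5083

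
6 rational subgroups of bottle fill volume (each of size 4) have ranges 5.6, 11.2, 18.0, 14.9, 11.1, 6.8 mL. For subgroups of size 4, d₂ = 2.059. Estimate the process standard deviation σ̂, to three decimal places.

R̄ = (5.6 + 11.2 + 18.0 + 14.9 + 11.1 + 6.8) / 6 = 11.2667
σ̂ = R̄ / d₂ = 11.2667 / 2.059 = 5.4719

5.472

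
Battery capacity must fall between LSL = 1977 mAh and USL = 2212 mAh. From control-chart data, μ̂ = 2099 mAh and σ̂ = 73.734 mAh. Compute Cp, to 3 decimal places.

Cp = (USL − LSL) / (6σ̂) = (2212 − 1977) / (6 × 73.734) = 235.0000 / 442.4040 = 0.5312

0.531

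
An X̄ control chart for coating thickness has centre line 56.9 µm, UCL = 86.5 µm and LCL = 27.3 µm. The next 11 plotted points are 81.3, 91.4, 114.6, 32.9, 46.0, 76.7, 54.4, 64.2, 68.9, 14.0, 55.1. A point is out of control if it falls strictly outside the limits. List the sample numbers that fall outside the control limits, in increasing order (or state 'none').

Compare each point to [27.3, 86.5]: sample 2 = 91.4 > UCL; sample 3 = 114.6 > UCL; sample 10 = 14.0 < LCL.

2, 3, 10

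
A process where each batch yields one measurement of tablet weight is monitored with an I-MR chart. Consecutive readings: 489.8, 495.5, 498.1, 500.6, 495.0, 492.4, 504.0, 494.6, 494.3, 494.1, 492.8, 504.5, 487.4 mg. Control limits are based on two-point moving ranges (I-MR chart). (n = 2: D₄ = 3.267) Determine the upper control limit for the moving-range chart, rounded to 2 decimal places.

Moving ranges: 5.7, 2.6, 2.5, 5.6, 2.6, 11.6, 9.4, 0.3, 0.2, 1.3, 11.7, 17.1; M̄R̄ = 70.6000 / 12 = 5.8833
UCL_MR = D₄·M̄R̄ = 3.267 × 5.8833 = 19.2208

19.22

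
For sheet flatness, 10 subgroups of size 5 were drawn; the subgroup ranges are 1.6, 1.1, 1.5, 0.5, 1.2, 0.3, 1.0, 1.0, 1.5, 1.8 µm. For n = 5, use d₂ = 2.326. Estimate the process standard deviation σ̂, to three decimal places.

R̄ = (1.6 + 1.1 + 1.5 + 0.5 + 1.2 + 0.3 + 1.0 + 1.0 + 1.5 + 1.8) / 10 = 1.1500
σ̂ = R̄ / d₂ = 1.1500 / 2.326 = 0.4944

0.494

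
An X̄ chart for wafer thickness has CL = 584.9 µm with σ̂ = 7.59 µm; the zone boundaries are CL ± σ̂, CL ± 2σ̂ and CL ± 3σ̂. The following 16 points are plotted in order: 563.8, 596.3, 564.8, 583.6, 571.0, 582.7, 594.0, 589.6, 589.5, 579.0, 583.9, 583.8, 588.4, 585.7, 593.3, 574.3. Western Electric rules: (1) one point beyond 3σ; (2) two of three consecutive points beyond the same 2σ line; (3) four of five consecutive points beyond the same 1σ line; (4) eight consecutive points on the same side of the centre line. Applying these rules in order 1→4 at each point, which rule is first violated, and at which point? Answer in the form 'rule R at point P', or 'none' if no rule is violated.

Zone of each point (C = within 1σ̂, B = 1σ̂–2σ̂, A = 2σ̂–3σ̂, * = beyond 3σ̂; sign = side of CL): 1:-A, 2:+B, 3:-A, 4:-C, 5:-B, 6:-C, 7:+B, 8:+C, 9:+C, 10:-C, 11:-C, 12:-C, 13:+C, 14:+C, 15:+B, 16:-B
Rule 2 (two of three consecutive points beyond the same 2σ limit) is satisfied at point 3.

rule 2 at point 3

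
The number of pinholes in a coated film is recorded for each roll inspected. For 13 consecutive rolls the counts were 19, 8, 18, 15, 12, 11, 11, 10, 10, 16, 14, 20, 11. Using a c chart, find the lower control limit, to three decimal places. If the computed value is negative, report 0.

2.455

c̄ = (19 + 8 + 18 + 15 + 12 + 11 + 11 + 10 + 10 + 16 + 14 + 20 + 11) / 13 = 175 / 13 = 13.4615
LCL = c̄ − 3√c̄ = 13.4615 − 3 × 3.6690 = 2.4545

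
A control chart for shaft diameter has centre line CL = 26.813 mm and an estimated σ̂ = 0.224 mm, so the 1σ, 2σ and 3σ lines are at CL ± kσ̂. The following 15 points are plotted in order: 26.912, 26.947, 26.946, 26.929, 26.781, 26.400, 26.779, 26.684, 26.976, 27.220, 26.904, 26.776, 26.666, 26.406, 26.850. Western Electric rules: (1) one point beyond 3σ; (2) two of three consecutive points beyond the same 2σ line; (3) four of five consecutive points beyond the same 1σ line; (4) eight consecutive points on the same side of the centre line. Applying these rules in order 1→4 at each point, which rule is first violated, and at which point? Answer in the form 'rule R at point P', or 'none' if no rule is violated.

Zone of each point (C = within 1σ̂, B = 1σ̂–2σ̂, A = 2σ̂–3σ̂, * = beyond 3σ̂; sign = side of CL): 1:+C, 2:+C, 3:+C, 4:+C, 5:-C, 6:-B, 7:-C, 8:-C, 9:+C, 10:+B, 11:+C, 12:-C, 13:-C, 14:-B, 15:+C
No rule fires across all 15 points.

none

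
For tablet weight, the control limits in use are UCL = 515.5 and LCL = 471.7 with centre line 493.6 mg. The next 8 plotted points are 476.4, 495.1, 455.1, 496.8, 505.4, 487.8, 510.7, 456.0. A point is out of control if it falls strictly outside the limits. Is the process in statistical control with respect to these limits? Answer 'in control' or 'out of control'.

Compare each point to [471.7, 515.5]: sample 3 = 455.1 < LCL; sample 8 = 456.0 < LCL.

out of control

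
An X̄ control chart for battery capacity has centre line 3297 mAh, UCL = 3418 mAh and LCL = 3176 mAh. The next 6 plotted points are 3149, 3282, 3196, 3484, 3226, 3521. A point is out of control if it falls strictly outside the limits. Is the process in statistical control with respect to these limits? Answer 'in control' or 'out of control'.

Compare each point to [3176, 3418]: sample 1 = 3149 < LCL; sample 4 = 3484 > UCL; sample 6 = 3521 > UCL.

out of control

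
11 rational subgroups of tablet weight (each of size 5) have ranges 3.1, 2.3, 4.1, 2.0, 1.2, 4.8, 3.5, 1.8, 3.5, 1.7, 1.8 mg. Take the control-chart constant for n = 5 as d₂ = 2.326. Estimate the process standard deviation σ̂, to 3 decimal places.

R̄ = (3.1 + 2.3 + 4.1 + 2.0 + 1.2 + 4.8 + 3.5 + 1.8 + 3.5 + 1.7 + 1.8) / 11 = 2.7091
σ̂ = R̄ / d₂ = 2.7091 / 2.326 = 1.1647

1.165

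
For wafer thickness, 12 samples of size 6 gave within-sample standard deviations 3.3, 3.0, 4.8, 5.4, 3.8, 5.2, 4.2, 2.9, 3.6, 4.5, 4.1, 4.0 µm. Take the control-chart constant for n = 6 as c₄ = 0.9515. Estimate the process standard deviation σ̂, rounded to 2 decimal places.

4.27

s̄ = (3.3 + 3.0 + 4.8 + 5.4 + 3.8 + 5.2 + 4.2 + 2.9 + 3.6 + 4.5 + 4.1 + 4.0) / 12 = 4.0667
σ̂ = s̄ / c₄ = 4.0667 / 0.9515 = 4.2740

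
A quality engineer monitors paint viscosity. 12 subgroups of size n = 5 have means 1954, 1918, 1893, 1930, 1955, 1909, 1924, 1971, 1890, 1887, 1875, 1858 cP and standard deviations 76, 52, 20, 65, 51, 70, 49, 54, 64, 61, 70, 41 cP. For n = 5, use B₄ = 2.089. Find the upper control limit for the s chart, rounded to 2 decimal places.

117.16

s̄ = (76 + 52 + 20 + 65 + 51 + 70 + 49 + 54 + 64 + 61 + 70 + 41) / 12 = 56.0833
UCL_s = B₄·s̄ = 2.089 × 56.0833 = 117.1581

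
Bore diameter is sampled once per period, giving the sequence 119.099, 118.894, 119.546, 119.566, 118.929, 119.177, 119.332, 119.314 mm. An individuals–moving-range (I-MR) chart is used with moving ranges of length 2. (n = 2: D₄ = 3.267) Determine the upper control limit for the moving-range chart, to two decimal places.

0.90

Moving ranges: 0.205, 0.652, 0.020, 0.637, 0.248, 0.155, 0.018; M̄R̄ = 1.9350 / 7 = 0.2764
UCL_MR = D₄·M̄R̄ = 3.267 × 0.2764 = 0.9031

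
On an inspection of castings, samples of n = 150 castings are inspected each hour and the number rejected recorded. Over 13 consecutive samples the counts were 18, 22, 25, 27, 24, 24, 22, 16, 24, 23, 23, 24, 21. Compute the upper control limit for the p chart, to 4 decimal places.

p̄ = Σdᵢ / (k·n) = 293 / (13 × 150) = 0.15026
UCL = p̄ + 3·√(p̄(1−p̄)/n) = 0.15026 + 3 × √(0.15026×0.84974/150) = 0.15026 + 3 × 0.02918 = 0.23778

0.2378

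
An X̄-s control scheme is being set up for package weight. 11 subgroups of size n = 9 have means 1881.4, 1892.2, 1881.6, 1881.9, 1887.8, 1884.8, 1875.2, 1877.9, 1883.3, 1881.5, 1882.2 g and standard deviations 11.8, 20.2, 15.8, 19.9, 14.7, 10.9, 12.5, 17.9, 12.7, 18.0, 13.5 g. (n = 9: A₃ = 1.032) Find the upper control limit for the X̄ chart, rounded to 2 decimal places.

X̄̄ = (1881.4 + 1892.2 + 1881.6 + 1881.9 + 1887.8 + 1884.8 + 1875.2 + 1877.9 + 1883.3 + 1881.5 + 1882.2) / 11 = 1882.7091
s̄ = (11.8 + 20.2 + 15.8 + 19.9 + 14.7 + 10.9 + 12.5 + 17.9 + 12.7 + 18.0 + 13.5) / 11 = 15.2636
UCL = X̄̄ + A₃·s̄ = 1882.7091 + 1.032 × 15.2636 = 1898.4612

1898.46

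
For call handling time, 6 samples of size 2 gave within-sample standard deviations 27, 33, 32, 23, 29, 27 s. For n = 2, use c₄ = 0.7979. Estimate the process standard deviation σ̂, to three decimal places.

s̄ = (27 + 33 + 32 + 23 + 29 + 27) / 6 = 28.5000
σ̂ = s̄ / c₄ = 28.5000 / 0.7979 = 35.7188

35.719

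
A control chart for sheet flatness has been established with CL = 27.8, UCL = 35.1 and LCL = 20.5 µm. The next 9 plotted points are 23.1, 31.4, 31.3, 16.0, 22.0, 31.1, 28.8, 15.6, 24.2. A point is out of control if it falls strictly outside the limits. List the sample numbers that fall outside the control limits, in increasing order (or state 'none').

Compare each point to [20.5, 35.1]: sample 4 = 16.0 < LCL; sample 8 = 15.6 < LCL.

4, 8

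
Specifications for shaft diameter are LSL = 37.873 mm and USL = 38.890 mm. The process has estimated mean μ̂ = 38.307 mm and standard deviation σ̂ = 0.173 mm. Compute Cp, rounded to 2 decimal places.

Cp = (USL − LSL) / (6σ̂) = (38.890 − 37.873) / (6 × 0.173) = 1.0170 / 1.0380 = 0.9798

0.98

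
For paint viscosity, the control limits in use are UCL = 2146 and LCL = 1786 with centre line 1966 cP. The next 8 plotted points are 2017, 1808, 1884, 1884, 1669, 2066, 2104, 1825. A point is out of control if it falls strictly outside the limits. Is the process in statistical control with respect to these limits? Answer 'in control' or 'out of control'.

Compare each point to [1786, 2146]: sample 5 = 1669 < LCL.

out of control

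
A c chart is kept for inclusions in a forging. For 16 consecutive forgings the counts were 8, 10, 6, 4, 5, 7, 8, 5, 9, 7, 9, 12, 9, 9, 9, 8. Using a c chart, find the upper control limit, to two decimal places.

c̄ = (8 + 10 + 6 + 4 + 5 + 7 + 8 + 5 + 9 + 7 + 9 + 12 + 9 + 9 + 9 + 8) / 16 = 125 / 16 = 7.8125
UCL = c̄ + 3√c̄ = 7.8125 + 3 × √7.8125 = 7.8125 + 3 × 2.7951 = 16.1978

16.20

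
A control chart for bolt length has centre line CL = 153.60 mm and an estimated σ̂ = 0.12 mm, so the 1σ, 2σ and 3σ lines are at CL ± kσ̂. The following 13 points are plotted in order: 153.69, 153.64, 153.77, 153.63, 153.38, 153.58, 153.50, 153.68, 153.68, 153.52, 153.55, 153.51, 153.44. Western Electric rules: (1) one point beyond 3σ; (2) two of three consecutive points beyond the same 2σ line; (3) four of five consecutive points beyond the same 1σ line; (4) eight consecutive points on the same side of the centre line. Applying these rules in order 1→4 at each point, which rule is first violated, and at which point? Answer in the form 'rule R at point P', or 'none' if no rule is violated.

Zone of each point (C = within 1σ̂, B = 1σ̂–2σ̂, A = 2σ̂–3σ̂, * = beyond 3σ̂; sign = side of CL): 1:+C, 2:+C, 3:+B, 4:+C, 5:-B, 6:-C, 7:-C, 8:+C, 9:+C, 10:-C, 11:-C, 12:-C, 13:-B
No rule fires across all 13 points.

none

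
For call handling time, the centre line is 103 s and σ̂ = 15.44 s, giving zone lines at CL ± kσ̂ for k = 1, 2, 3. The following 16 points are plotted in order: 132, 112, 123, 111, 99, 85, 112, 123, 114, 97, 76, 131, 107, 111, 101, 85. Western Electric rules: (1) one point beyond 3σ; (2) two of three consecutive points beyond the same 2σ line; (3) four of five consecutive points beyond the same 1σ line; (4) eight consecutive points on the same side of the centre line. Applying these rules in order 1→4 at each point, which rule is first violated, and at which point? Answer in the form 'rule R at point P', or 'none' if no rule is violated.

none

Zone of each point (C = within 1σ̂, B = 1σ̂–2σ̂, A = 2σ̂–3σ̂, * = beyond 3σ̂; sign = side of CL): 1:+B, 2:+C, 3:+B, 4:+C, 5:-C, 6:-B, 7:+C, 8:+B, 9:+C, 10:-C, 11:-B, 12:+B, 13:+C, 14:+C, 15:-C, 16:-B
No rule fires across all 16 points.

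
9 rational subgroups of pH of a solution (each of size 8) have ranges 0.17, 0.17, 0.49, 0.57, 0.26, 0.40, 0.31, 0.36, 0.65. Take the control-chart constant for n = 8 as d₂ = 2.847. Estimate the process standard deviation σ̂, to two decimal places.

0.13

R̄ = (0.17 + 0.17 + 0.49 + 0.57 + 0.26 + 0.40 + 0.31 + 0.36 + 0.65) / 9 = 0.3756
σ̂ = R̄ / d₂ = 0.3756 / 2.847 = 0.1319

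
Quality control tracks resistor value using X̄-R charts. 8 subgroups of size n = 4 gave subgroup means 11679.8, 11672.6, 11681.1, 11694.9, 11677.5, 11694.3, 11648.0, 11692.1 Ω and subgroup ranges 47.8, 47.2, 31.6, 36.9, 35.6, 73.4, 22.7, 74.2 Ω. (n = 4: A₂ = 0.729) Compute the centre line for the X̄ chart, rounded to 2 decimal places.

11680.04

X̄̄ = (11679.8 + 11672.6 + 11681.1 + 11694.9 + 11677.5 + 11694.3 + 11648.0 + 11692.1) / 8 = 93440.3000 / 8 = 11680.0375
CL = X̄̄ = 11680.0375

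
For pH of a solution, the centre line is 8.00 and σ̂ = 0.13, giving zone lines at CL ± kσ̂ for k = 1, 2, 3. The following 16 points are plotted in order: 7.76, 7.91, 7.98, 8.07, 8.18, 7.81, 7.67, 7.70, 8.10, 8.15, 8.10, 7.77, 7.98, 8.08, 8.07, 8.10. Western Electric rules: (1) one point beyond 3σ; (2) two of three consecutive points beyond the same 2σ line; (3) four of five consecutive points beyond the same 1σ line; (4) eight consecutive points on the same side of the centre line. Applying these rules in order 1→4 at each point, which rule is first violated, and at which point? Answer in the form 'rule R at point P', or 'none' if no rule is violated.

rule 2 at point 8

Zone of each point (C = within 1σ̂, B = 1σ̂–2σ̂, A = 2σ̂–3σ̂, * = beyond 3σ̂; sign = side of CL): 1:-B, 2:-C, 3:-C, 4:+C, 5:+B, 6:-B, 7:-A, 8:-A, 9:+C, 10:+B, 11:+C, 12:-B, 13:-C, 14:+C, 15:+C, 16:+C
Rule 2 (two of three consecutive points beyond the same 2σ limit) is satisfied at point 8.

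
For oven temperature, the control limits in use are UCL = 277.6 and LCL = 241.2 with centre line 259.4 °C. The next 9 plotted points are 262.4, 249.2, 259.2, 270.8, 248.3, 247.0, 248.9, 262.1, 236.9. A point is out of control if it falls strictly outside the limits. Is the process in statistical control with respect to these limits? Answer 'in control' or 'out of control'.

Compare each point to [241.2, 277.6]: sample 9 = 236.9 < LCL.

out of control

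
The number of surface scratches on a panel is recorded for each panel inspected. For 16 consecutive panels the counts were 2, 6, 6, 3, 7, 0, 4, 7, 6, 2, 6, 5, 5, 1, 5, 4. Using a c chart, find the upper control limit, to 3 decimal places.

10.542

c̄ = (2 + 6 + 6 + 3 + 7 + 0 + 4 + 7 + 6 + 2 + 6 + 5 + 5 + 1 + 5 + 4) / 16 = 69 / 16 = 4.3125
UCL = c̄ + 3√c̄ = 4.3125 + 3 × √4.3125 = 4.3125 + 3 × 2.0767 = 10.5425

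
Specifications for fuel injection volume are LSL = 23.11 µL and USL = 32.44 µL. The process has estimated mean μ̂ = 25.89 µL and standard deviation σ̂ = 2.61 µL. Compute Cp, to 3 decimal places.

0.596

Cp = (USL − LSL) / (6σ̂) = (32.44 − 23.11) / (6 × 2.61) = 9.3300 / 15.6600 = 0.5958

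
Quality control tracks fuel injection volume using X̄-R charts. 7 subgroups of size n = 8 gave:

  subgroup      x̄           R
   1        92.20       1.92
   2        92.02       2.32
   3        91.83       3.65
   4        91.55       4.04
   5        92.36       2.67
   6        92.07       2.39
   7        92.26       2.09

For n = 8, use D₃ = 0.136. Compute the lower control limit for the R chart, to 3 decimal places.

0.371

R̄ = (1.92 + 2.32 + 3.65 + 4.04 + 2.67 + 2.39 + 2.09) / 7 = 19.0800 / 7 = 2.7257
LCL_R = D₃·R̄ = 0.136 × 2.7257 = 0.3707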